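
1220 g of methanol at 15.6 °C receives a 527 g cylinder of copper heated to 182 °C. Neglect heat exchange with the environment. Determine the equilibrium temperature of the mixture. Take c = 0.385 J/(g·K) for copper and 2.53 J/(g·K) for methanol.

Conservation of energy gives ΣQ = 0:
527*0.385*(T − 182) + 1220*2.53*(T − 15.6) = 0
202.9(T − 182) + 3086.6(T − 15.6) = 0
3289.5 T = 85078
T = 85078 / 3289.5 = 25.9 °C

T_f ≈ 25.9 °C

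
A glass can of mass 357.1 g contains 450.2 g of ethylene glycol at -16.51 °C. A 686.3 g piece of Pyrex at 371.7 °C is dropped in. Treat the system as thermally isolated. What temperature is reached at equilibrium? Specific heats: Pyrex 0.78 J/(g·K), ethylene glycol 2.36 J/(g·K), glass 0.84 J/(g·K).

T_f ≈ 93.0 °C

Net heat exchanged in the isolated system is zero:
686.3*0.78*(T − 371.7) + 450.2*2.36*(T − (-16.51)) + 357.1*0.84*(T − (-16.51)) = 0
535.31(T − 371.7) + 1062.5(T − (-16.51)) + 299.96(T − (-16.51)) = 0
1897.8 T = 176482
T ≈ 93.00 °C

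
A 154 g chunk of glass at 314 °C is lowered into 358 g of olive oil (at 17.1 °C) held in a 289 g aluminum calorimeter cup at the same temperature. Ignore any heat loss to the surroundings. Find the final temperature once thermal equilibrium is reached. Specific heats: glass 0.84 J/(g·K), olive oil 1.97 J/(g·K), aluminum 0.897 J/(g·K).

T_f = Σ m_i c_i T_i / Σ m_i c_i:
T_f = (129.36*314 + 705.26*17.1 + 259.23*17.1) / (129.36 + 705.26 + 259.23)
    = 57112 / 1093.9 ≈ 52.21 °C

T_f ≈ 52.2 °C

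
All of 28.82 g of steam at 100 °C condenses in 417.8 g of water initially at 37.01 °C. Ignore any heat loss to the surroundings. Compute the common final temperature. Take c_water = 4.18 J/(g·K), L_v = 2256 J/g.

Setting the total heat transfer to zero:
latent heat released on condensation: 28.82×2256 = 65018
  condensed water 100 °C→T: 120.47(T − 100)
  original water: 1746.4(T − 37.01)
1866.9 T = 65018 + 12047 + 64634 = 141699
T ≈ 75.90 °C (< 100 °C, so full condensation is consistent).

T_f ≈ 75.9 °C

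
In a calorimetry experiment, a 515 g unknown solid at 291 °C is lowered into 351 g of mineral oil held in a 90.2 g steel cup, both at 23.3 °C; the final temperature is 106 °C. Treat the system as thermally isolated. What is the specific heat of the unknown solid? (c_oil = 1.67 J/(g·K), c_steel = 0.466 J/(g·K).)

c ≈ 0.545 J/(g·K)

Setting the total heat transfer to zero:
515·c·(106 − 291) + 351·1.67·(106 − 23.3) + 90.2·0.466·(106 − 23.3) = 0
-95275 c = -51952
c = -51952/-95275 ≈ 0.5453 J/(g·K)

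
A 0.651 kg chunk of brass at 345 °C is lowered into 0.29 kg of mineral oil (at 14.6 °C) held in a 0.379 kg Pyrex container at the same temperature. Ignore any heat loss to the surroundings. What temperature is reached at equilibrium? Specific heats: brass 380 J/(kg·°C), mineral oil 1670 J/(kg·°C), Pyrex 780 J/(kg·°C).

T_f ≈ 94.2 °C

Conservation of energy gives ΣQ = 0:
0.651*380*(T − 345) + 0.29*1670*(T − 14.6) + 0.379*780*(T − 14.6) = 0
247.38(T − 345) + 484.3(T − 14.6) + 295.62(T − 14.6) = 0
1027.3 T = 96733
T = 96733/1027.3 ≈ 94.16 °C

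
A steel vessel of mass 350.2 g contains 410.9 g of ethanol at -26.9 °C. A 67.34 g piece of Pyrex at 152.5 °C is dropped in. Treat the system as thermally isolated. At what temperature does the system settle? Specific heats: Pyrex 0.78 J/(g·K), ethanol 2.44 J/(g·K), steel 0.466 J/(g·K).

Conservation of energy gives ΣQ = 0:
67.34×0.78×(T − 152.5) + 410.9×2.44×(T − (-26.9)) + 350.2×0.466×(T − (-26.9)) = 0
52.53(T − 152.5) + 1002.6(T − (-26.9)) + 163.19(T − (-26.9)) = 0
1218.3 T = -23350
T = -23350 / 1218.3 = -19.2 °C

T_f ≈ -19.2 °C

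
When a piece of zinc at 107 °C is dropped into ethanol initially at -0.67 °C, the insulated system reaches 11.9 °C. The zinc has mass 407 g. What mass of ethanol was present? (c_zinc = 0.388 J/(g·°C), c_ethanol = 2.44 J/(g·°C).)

Heat lost by the zinc = heat gained by the ethanol:
407·0.388·(107 − 11.9) = m·2.44·(11.9 − (-0.67))
30.67 m = 15018  ⇒  m ≈ 489.6 g

m ≈ 490 g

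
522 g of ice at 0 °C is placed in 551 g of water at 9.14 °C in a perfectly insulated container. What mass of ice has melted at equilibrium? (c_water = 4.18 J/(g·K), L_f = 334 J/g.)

Cooling the water to 0 °C releases 551·4.18·9.14 = 21051 J.
To melt every bit of ice: 522·334 = 174348 J.
21051 J < 174348 J, so only part of the ice melts and the system sits at 0 °C.
Mass melted = 21051/334 ≈ 63.03 g.

m_melted ≈ 63 g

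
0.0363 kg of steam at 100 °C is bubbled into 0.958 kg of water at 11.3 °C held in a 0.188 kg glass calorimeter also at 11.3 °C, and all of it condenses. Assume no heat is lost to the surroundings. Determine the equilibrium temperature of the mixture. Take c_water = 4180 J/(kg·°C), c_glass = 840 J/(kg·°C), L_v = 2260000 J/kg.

T_f ≈ 33.4 °C

Sum of m c ΔT and latent-heat terms is zero:
latent heat released on condensation: 0.0363×2260000 = 82038
  condensed water 100 °C→T: 151.73(T − 100)
  water warms: 0.958×4180×(T − 11.3) = 4004.4(T − 11.3)
  glass cup: 0.188×840×(T − 11.3) = 157.92(T − 11.3)
4314.1 T = 82038 + 15173 + 47035 = 144246
T ≈ 33.44 °C — below 100 °C, confirming all the steam condensed.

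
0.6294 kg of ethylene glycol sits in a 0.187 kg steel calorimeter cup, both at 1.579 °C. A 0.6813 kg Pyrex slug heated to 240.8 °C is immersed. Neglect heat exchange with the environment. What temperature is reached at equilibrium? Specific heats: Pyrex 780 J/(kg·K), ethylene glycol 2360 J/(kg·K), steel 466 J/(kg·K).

T_f ≈ 62.0 °C

Let T be the final temperature. ΣQ_i = 0:
0.6813·780·(T − 240.8) + 0.6294·2360·(T − 1.579) + 0.187·466·(T − 1.579) = 0
531.41(T − 240.8) + 1485.4(T − 1.579) + 87.14(T − 1.579) = 0
2103.9 T = 130448
T = 130448/2103.9 ≈ 62.00 °C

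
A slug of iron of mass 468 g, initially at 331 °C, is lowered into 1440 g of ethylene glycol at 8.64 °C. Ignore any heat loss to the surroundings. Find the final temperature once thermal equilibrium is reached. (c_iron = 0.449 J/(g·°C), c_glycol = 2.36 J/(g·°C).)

T_f ≈ 27.4 °C

Conservation of energy gives ΣQ = 0:
468×0.449×(T − 331) + 1440×2.36×(T − 8.64) = 0
210.13(T − 331) + 3398.4(T − 8.64) = 0
(210.13 + 3398.4) T = 210.13×331 + 3398.4×8.64
T ≈ 27.41 °C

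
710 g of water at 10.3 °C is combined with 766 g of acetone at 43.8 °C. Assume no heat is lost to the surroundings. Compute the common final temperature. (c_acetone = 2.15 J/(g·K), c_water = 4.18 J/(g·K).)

|Q_acetone| = |Q_water|:
766*2.15*(43.8 − T) = 710*4.18*(T − 10.3)
1646.9(43.8 − T) = 2967.8(T − 10.3)
4614.7 T = 102703  ⇒  T ≈ 22.26 °C

T_f ≈ 22.3 °C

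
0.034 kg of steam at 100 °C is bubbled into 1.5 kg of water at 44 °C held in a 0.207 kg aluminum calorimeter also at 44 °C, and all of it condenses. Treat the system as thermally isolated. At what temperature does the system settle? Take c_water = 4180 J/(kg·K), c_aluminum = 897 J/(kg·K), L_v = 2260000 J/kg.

T_f ≈ 56.9 °C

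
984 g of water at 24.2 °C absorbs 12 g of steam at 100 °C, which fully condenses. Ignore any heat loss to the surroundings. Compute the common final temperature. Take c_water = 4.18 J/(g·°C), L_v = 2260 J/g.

T_f ≈ 31.6 °C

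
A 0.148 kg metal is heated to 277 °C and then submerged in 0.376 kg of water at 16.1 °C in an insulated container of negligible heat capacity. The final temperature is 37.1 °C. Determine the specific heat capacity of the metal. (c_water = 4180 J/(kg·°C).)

c ≈ 930 J/(kg·°C)

Let T be the final temperature. ΣQ_i = 0:
0.148·c·(37.1 − 277) + 0.376·4180·(37.1 − 16.1) = 0
-35.51 c = -33005
c = -33005/-35.51 ≈ 929.6 J/(kg·°C)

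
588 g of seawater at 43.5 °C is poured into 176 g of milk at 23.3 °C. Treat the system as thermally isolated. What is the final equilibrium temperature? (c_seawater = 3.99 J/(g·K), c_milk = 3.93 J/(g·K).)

T_f is the heat-capacity-weighted average of the initial temperatures:
T_f = (2346.1×43.5 + 691.68×23.3) / (2346.1 + 691.68)
    = 118172 / 3037.8 ≈ 38.90 °C

T_f ≈ 38.9 °C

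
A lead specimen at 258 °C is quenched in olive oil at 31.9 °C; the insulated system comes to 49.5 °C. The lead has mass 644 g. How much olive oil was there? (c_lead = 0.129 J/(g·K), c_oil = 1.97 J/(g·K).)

m ≈ 500 g

Taking heat into each body as positive, Σ m c ΔT = 0:
644×0.129×(49.5 − 258) + m×1.97×(49.5 − 31.9) = 0
34.67 m = 17321
m = 17321/34.67 ≈ 499.6 g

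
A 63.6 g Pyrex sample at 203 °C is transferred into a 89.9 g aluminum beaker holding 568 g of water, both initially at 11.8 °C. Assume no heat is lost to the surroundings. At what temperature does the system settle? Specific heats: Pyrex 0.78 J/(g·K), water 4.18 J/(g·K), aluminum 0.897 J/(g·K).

T_f = Σ m_i c_i T_i / Σ m_i c_i:
T_f = (49.61*203 + 2374.2*11.8 + 80.64*11.8) / (49.61 + 2374.2 + 80.64)
    = 39038 / 2504.5 ≈ 15.59 °C

T_f ≈ 15.6 °C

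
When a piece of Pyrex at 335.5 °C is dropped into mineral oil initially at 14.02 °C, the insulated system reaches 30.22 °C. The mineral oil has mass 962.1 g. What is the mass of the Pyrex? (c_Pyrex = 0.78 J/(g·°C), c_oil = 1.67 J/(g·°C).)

Setting the total heat transfer to zero:
m·0.78·(30.22 − 335.5) + 962.1·1.67·(30.22 − 14.02) = 0
-238.12 m = -26029
m = -26029/-238.12 ≈ 109.3 g

m ≈ 109 g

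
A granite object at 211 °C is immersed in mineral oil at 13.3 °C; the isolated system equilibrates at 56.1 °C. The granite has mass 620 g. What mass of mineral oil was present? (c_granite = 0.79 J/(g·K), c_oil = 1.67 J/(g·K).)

Heat lost by the granite = heat gained by the oil:
620·0.79·(211 − 56.1) = m·1.67·(56.1 − 13.3)
71.48 m = 75870  ⇒  m ≈ 1061 g

m ≈ 1060 g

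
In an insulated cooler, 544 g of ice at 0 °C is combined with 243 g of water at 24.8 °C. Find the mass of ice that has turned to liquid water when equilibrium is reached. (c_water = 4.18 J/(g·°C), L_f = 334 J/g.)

Cooling the water to 0 °C releases 243·4.18·24.8 = 25190 J.
Fully melting the ice requires m_ice L_f = 544·334 = 181696 J.
25190 J < 181696 J, so only part of the ice melts and the system sits at 0 °C.
m_melt = 25190 / L_f = 75.42 g.

m_melted ≈ 75.4 g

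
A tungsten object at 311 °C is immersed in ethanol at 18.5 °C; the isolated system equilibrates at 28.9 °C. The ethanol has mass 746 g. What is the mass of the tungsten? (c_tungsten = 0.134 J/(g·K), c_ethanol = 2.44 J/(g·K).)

Heat gained plus heat lost sum to zero:
m·0.134·(28.9 − 311) + 746·2.44·(28.9 − 18.5) = 0
-37.8 m = -18930
m = -18930/-37.8 ≈ 500.8 g

m ≈ 501 g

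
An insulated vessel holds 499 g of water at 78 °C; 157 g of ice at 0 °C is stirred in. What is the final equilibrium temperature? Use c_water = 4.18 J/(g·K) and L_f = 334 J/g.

T_f ≈ 40.2 °C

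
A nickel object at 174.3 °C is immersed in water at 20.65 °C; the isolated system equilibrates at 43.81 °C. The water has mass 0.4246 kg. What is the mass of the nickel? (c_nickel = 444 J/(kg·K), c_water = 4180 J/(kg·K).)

|Q_nickel| = |Q_water|:
m×444×(174.3 − 43.81) = 0.4246×4180×(43.81 − 20.65)
57938 m = 41105  ⇒  m ≈ 0.7095 kg

m ≈ 0.709 kg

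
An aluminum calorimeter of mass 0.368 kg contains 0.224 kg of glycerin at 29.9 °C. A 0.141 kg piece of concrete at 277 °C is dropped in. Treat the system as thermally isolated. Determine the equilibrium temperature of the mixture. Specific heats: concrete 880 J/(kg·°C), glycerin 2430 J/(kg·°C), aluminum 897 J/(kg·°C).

T_f ≈ 60.6 °C

T_f = Σ m_i c_i T_i / Σ m_i c_i:
T_f = (124.08×277 + 544.32×29.9 + 330.1×29.9) / (124.08 + 544.32 + 330.1)
    = 60515 / 998.5 ≈ 60.61 °C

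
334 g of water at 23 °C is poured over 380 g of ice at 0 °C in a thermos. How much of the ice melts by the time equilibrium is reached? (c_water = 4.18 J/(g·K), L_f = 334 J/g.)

Heat available from the water dropping to 0 °C: 334·4.18·23 = 32111 J.
To melt every bit of ice: 380·334 = 126920 J.
Since 32111 < 126920 J, not all the ice melts; equilibrium is at 0 °C.
m_melted·334 = 32111  ⇒  m_melted ≈ 96.14 g.

m_melted ≈ 96.1 g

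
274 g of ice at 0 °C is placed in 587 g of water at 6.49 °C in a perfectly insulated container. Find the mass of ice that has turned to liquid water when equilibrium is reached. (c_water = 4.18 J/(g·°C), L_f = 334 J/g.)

m_melted ≈ 47.7 g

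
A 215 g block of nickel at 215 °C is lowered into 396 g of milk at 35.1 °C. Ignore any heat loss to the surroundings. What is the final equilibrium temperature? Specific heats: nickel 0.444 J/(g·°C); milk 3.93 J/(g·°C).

T_f ≈ 45.5 °C

Heat gained plus heat lost sum to zero:
215*0.444*(T − 215) + 396*3.93*(T − 35.1) = 0
95.46(T − 215) + 1556.3(T − 35.1) = 0
(95.46 + 1556.3) T = 95.46*215 + 1556.3*35.1
T = 75149/1651.7 ≈ 45.50 °C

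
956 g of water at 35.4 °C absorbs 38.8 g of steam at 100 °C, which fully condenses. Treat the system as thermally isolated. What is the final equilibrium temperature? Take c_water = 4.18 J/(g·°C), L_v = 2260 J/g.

T_f ≈ 59.0 °C

Net heat exchanged in the isolated system is zero:
latent heat released on condensation: 38.8×2260 = 87688; condensate cools 100→T: 38.8×4.18×(T − 100) = 162.18(T − 100); original water: 3996.1(T − 35.4)
4158.3 T = 87688 + 16218 + 141461 = 245368
T ≈ 59.01 °C — below 100 °C, confirming all the steam condensed.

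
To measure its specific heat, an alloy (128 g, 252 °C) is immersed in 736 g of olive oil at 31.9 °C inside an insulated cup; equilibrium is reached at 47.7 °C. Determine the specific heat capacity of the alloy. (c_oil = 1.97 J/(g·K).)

c ≈ 0.876 J/(g·K)

Energy conservation, ΣQ = 0:
128×c×(47.7 − 252) + 736×1.97×(47.7 − 31.9) = 0
-26150 c = -22909
c = -22909/-26150 ≈ 0.876 J/(g·K)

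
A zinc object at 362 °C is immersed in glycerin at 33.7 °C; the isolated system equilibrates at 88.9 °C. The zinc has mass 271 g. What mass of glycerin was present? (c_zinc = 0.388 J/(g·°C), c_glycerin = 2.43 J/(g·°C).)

m ≈ 214 g

Setting the total heat transfer to zero:
271×0.388×(88.9 − 362) + m×2.43×(88.9 − 33.7) = 0
134.14 m = 28716
m = 28716/134.14 ≈ 214.1 g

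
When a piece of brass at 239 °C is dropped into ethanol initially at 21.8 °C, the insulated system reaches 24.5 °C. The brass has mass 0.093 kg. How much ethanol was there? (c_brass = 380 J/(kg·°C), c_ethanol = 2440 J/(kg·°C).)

|Q_brass| = |Q_ethanol|:
0.093·380·(239 − 24.5) = m·2440·(24.5 − 21.8)
6588 m = 7580.4  ⇒  m ≈ 1.151 kg

m ≈ 1.15 kg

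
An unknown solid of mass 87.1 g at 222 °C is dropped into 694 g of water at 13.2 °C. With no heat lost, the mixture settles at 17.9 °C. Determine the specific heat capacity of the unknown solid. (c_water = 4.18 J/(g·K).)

Energy conservation, ΣQ = 0:
87.1·c·(17.9 − 222) + 694·4.18·(17.9 − 13.2) = 0
-17777 c = -13634
c = -13634/-17777 ≈ 0.767 J/(g·K)

c ≈ 0.767 J/(g·K)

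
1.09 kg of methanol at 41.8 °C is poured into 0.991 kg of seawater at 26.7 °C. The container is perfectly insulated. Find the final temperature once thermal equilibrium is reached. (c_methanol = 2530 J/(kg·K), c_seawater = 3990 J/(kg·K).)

T_f ≈ 32.9 °C

Let T be the final temperature. ΣQ_i = 0:
1.09·2530·(T − 41.8) + 0.991·3990·(T − 26.7) = 0
2757.7(T − 41.8) + 3954.1(T − 26.7) = 0
6711.8 T = 220846
T = 220846/6711.8 ≈ 32.90 °C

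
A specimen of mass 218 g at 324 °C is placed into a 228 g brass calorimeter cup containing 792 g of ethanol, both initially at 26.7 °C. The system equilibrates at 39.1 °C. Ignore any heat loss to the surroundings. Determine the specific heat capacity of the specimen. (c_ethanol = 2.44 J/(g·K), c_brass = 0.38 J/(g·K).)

Heat gained plus heat lost sum to zero:
218·c·(39.1 − 324) + 792·2.44·(39.1 − 26.7) + 228·0.38·(39.1 − 26.7) = 0
-62108 c = -25037
c = -25037/-62108 ≈ 0.4031 J/(g·K)

c ≈ 0.403 J/(g·K)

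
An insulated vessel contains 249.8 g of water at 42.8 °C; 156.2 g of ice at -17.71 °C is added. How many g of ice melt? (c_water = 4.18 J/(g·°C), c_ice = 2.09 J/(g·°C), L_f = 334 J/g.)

m_melted ≈ 116 g

Cooling the water to 0 °C releases 249.8×4.18×42.8 = 44690 J.
Warming the ice to 0 °C takes 156.2×2.09×17.71 = 5781.6 J, leaving 38909 J for melting.
Fully melting the ice requires m_ice L_f = 156.2×334 = 52171 J.
38909 J < 52171 J, so only part of the ice melts and the system sits at 0 °C.
m_melted×334 = 38909  ⇒  m_melted ≈ 116.5 g.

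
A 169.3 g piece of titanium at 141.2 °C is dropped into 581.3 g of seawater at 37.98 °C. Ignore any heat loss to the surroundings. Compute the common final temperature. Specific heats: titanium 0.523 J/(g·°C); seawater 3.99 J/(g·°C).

Setting the total heat transfer to zero:
169.3*0.523*(T − 141.2) + 581.3*3.99*(T − 37.98) = 0
(88.54 + 2319.4) T = 88.54*141.2 + 2319.4*37.98
T ≈ 41.78 °C

T_f ≈ 41.8 °C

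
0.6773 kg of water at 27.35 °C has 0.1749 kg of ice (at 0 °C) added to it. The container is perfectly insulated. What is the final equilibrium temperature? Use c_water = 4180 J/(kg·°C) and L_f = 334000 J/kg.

T_f ≈ 5.3 °C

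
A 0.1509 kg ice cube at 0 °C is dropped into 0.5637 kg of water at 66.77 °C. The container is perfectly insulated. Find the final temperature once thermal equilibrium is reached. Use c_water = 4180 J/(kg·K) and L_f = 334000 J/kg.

Taking heat into each body as positive, Σ m c ΔT = 0:
melt ice: 0.1509·334000 = 50401
  meltwater 0→T: 0.1509·4180·T = 630.76 T
  water cools: 0.5637·4180·(T − 66.77) = 2356.3(T − 66.77)
2987 T = 157328 − 50401 = 106927
T ≈ 35.80 °C. Since T > 0 °C, the all-ice-melts assumption holds.

T_f ≈ 35.8 °C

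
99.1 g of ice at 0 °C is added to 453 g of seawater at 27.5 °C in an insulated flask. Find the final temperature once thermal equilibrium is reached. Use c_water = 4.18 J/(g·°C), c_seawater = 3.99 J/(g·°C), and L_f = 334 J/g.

T_f ≈ 7.5 °C

Net heat exchanged in the isolated system is zero:
fusion: m_ice L_f = 99.1×334 = 33099; meltwater 0→T: 99.1×4.18×T = 414.24 T; seawater cools: 453×3.99×(T − 27.5) = 1807.5(T − 27.5)
2221.7 T = 49705 − 33099 = 16606
T ≈ 7.47 °C — above 0 °C, consistent with complete melting.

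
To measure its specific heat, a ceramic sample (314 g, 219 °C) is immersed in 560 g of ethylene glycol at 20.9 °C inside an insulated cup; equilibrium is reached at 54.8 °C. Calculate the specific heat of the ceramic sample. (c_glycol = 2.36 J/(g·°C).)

c ≈ 0.869 J/(g·°C)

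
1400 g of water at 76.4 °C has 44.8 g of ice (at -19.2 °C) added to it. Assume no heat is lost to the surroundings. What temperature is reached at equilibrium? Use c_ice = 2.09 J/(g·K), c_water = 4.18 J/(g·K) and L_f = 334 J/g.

T_f ≈ 71.3 °C

Sum of m c ΔT and latent-heat terms is zero:
ice -19.2→0 °C: 44.8·2.09·19.2 = 1797.7; latent heat to melt: 44.8·334 = 14963; meltwater 0→T: 44.8·4.18·T = 187.26 T; water: 5852(T − 76.4)
6039.3 T = 447093 − 16761 = 430332
T ≈ 71.26 °C. Since T > 0 °C, the all-ice-melts assumption holds.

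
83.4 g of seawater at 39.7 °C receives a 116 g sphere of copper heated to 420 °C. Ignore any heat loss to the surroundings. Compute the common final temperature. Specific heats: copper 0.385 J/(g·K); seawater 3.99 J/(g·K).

T_f ≈ 84.7 °C

Set heat shed by the hot body equal to heat absorbed by the cold body:
116·0.385·(420 − T) = 83.4·3.99·(T − 39.7)
44.66(420 − T) = 332.77(T − 39.7)
377.43 T = 31968  ⇒  T ≈ 84.70 °C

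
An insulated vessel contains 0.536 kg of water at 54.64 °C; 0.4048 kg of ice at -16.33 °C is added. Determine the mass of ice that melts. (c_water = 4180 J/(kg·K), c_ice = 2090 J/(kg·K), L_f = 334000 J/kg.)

m_melted ≈ 0.325 kg

Water can give up m c ΔT = 0.536·4180·54.64 = 122420 J before reaching 0 °C.
Warming the ice to 0 °C takes 0.4048·2090·16.33 = 13816 J, leaving 108604 J for melting.
Melting all 0.4048 kg of ice would need 0.4048·334000 = 135203 J.
108604 J < 135203 J, so only part of the ice melts and the system sits at 0 °C.
Mass melted = 108604/334000 ≈ 0.3252 kg.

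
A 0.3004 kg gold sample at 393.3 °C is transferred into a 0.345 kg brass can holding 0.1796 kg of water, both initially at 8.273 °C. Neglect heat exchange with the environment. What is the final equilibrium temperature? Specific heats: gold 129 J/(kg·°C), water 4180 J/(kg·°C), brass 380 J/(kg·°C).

With ΣQ=0 the equilibrium temperature is the m·c-weighted mean:
T_f = (38.75*393.3 + 750.73*8.273 + 131.1*8.273) / (38.75 + 750.73 + 131.1)
    = 22536 / 920.58 ≈ 24.48 °C

T_f ≈ 24.5 °C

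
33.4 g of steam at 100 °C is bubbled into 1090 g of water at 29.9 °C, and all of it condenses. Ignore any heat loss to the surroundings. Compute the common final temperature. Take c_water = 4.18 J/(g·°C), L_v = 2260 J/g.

T_f ≈ 48.1 °C

Let T be the final temperature. ΣQ_i = 0:
latent heat released on condensation: 33.4·2260 = 75484; condensate cools 100→T: 33.4·4.18·(T − 100) = 139.61(T − 100); original water: 4556.2(T − 29.9)
4695.8 T = 75484 + 13961 + 136230 = 225676
T ≈ 48.06 °C, under the boiling point, so the assumption holds.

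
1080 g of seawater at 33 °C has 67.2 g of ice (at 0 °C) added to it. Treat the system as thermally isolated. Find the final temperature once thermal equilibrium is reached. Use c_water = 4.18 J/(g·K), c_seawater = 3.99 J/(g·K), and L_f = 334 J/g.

Sum of m c ΔT and latent-heat terms is zero:
latent heat to melt: 67.2·334 = 22445; warm the meltwater: 280.9 T; seawater cools: 1080·3.99·(T − 33) = 4309.2(T − 33)
4590.1 T = 142204 − 22445 = 119759
T ≈ 26.09 °C (positive, so assuming full melt was valid).

T_f ≈ 26.1 °C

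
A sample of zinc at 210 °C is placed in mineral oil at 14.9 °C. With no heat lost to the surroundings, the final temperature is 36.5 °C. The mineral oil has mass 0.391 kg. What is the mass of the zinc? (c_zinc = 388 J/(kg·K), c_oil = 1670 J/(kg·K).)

m ≈ 0.21 kg

|Q_zinc| = |Q_oil|:
m×388×(210 − 36.5) = 0.391×1670×(36.5 − 14.9)
67318 m = 14104  ⇒  m ≈ 0.2095 kg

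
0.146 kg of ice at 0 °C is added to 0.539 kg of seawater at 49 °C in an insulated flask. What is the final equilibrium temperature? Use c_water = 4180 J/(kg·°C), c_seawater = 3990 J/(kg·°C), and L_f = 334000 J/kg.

T_f ≈ 20.5 °C

Let T be the final temperature. ΣQ_i = 0:
melt ice: 0.146×334000 = 48764
  meltwater 0→T: 0.146×4180×T = 610.28 T
  seawater: 2150.6(T − 49)
2760.9 T = 105380 − 48764 = 56616
T ≈ 20.51 °C. Since T > 0 °C, the all-ice-melts assumption holds.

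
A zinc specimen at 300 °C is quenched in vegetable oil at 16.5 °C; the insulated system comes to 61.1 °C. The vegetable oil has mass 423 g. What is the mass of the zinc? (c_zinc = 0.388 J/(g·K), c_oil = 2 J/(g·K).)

m ≈ 407 g

Heat lost by the zinc = heat gained by the oil:
m×0.388×(300 − 61.1) = 423×2×(61.1 − 16.5)
92.69 m = 37732  ⇒  m ≈ 407.1 g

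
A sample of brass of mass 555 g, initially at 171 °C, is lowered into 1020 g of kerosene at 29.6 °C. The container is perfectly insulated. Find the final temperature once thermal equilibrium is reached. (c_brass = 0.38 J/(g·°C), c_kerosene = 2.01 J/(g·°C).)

T_f ≈ 42.8 °C

Taking heat into each body as positive, Σ m c ΔT = 0:
555·0.38·(T − 171) + 1020·2.01·(T − 29.6) = 0
2261.1 T = 96750
T ≈ 42.79 °C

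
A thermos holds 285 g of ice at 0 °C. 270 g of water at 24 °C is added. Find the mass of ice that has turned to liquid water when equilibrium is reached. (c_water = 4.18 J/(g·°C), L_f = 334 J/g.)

m_melted ≈ 81.1 g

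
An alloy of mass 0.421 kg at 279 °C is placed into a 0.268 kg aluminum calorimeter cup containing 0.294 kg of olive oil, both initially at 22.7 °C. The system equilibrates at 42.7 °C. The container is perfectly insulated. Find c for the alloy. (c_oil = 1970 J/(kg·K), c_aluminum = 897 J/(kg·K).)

Setting the total heat transfer to zero:
0.421·c·(42.7 − 279) + 0.294·1970·(42.7 − 22.7) + 0.268·897·(42.7 − 22.7) = 0
-99.48 c = -16392
c = -16392/-99.48 ≈ 164.8 J/(kg·K)

c ≈ 165 J/(kg·K)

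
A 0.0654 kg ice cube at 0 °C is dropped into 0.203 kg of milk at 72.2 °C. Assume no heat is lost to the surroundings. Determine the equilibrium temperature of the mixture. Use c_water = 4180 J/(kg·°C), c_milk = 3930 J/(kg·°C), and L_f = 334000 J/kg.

T_f ≈ 33.4 °C

Sum of m c ΔT and latent-heat terms is zero:
latent heat to melt: 0.0654×334000 = 21844
  meltwater 0→T: 0.0654×4180×T = 273.37 T
  milk: 797.79(T − 72.2)
1071.2 T = 57600 − 21844 = 35757
T ≈ 33.38 °C — above 0 °C, consistent with complete melting.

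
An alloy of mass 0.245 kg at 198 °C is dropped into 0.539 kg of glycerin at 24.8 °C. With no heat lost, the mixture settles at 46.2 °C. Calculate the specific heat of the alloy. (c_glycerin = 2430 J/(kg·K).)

c ≈ 754 J/(kg·K)

m_s c (T_s − T_f) = m_glycerin c_glycerin (T_f − T_0):
0.245×c×(198 − 46.2) = 0.539×2430×(46.2 − 24.8)
37.19 c = 28029  ⇒  c ≈ 753.7 J/(kg·K)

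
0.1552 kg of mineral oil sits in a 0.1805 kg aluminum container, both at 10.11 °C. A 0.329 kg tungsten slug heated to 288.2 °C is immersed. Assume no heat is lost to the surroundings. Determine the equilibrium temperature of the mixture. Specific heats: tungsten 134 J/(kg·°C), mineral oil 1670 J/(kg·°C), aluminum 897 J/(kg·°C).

Taking heat into each body as positive, Σ m c ΔT = 0:
0.329×134×(T − 288.2) + 0.1552×1670×(T − 10.11) + 0.1805×897×(T − 10.11) = 0
465.18 T = 16963
T = 16963 / 465.18 = 36.5 °C

T_f ≈ 36.5 °C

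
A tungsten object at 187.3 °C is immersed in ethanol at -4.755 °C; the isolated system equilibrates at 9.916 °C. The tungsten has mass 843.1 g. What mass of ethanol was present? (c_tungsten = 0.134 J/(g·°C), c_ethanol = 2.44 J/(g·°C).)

Heat lost by the tungsten = heat gained by the ethanol:
843.1×0.134×(187.3 − 9.916) = m×2.44×(9.916 − (-4.755))
35.8 m = 20040  ⇒  m ≈ 559.8 g

m ≈ 560 g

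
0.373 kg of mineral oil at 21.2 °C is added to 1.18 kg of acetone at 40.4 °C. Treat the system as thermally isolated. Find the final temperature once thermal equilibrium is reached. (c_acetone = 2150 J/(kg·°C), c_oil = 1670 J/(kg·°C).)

T_f is the heat-capacity-weighted average of the initial temperatures:
T_f = (2537*40.4 + 622.91*21.2) / (2537 + 622.91)
    = 115700 / 3159.9 ≈ 36.62 °C

T_f ≈ 36.6 °C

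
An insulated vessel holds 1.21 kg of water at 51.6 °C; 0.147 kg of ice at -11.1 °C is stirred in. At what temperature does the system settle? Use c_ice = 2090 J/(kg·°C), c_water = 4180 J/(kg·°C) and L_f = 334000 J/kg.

Let T be the final temperature. ΣQ_i = 0:
warm ice to 0 °C: 0.147·2090·(0 − (-11.1)) = 3410.3
  melt ice: 0.147·334000 = 49098
  warm the meltwater: 614.46 T
  water cools: 1.21·4180·(T − 51.6) = 5057.8(T − 51.6)
5672.3 T = 260982 − 52508 = 208474
T ≈ 36.75 °C (positive, so assuming full melt was valid).

T_f ≈ 36.8 °C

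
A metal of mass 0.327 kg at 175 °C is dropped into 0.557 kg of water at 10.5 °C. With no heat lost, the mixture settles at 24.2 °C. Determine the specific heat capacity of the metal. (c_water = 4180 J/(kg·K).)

Heat lost by the metal = heat gained by the water:
0.327×c×(175 − 24.2) = 0.557×4180×(24.2 − 10.5)
49.31 c = 31897  ⇒  c ≈ 646.8 J/(kg·K)

c ≈ 647 J/(kg·K)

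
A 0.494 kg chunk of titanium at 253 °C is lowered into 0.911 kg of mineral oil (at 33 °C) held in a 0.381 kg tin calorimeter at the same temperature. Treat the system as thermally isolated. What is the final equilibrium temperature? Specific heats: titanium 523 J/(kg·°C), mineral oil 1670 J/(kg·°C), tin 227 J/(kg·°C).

T_f ≈ 63.5 °C

T_f = Σ m_i c_i T_i / Σ m_i c_i:
T_f = (258.36×253 + 1521.4×33 + 86.49×33) / (258.36 + 1521.4 + 86.49)
    = 118425 / 1866.2 ≈ 63.46 °C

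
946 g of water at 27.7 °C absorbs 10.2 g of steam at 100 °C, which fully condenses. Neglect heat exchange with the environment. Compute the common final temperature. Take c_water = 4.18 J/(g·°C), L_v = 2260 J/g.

T_f ≈ 34.2 °C

Net heat exchanged in the isolated system is zero:
latent heat released on condensation: 10.2×2260 = 23052; condensate cools 100→T: 10.2×4.18×(T − 100) = 42.64(T − 100); original water: 3954.3(T − 27.7)
3996.9 T = 23052 + 4263.6 + 109534 = 136849
T ≈ 34.24 °C — below 100 °C, confirming all the steam condensed.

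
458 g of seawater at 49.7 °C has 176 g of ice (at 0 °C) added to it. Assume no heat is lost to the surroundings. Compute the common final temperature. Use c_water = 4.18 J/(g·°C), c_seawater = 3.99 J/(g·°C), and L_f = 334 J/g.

Conservation of energy gives ΣQ = 0:
melt ice: 176·334 = 58784
  meltwater 0→T: 176·4.18·T = 735.68 T
  seawater cools: 458·3.99·(T − 49.7) = 1827.4(T − 49.7)
2563.1 T = 90823 − 58784 = 32039
T ≈ 12.50 °C (positive, so assuming full melt was valid).

T_f ≈ 12.5 °C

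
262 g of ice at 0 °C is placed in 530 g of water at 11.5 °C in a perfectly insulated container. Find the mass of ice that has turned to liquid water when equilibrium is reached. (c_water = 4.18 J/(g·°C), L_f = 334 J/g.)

m_melted ≈ 76.3 g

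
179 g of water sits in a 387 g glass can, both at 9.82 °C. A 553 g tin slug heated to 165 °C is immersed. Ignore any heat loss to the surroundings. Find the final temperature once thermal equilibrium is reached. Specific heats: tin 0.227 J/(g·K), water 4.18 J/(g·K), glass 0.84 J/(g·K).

T_f ≈ 26.1 °C

Heat gained plus heat lost sum to zero:
553·0.227·(T − 165) + 179·4.18·(T − 9.82) + 387·0.84·(T − 9.82) = 0
125.53(T − 165) + 748.22(T − 9.82) + 325.08(T − 9.82) = 0
(125.53 + 748.22 + 325.08) T = 125.53·165 + 748.22·9.82 + 325.08·9.82
T = 31252 / 1198.8 = 26.1 °C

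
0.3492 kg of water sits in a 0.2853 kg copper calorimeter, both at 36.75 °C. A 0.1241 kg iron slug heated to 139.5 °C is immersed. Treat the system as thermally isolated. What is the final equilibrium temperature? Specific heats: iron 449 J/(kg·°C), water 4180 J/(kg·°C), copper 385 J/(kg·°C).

T_f ≈ 40.3 °C

Net heat exchanged in the isolated system is zero:
0.1241*449*(T − 139.5) + 0.3492*4180*(T − 36.75) + 0.2853*385*(T − 36.75) = 0
55.72(T − 139.5) + 1459.7(T − 36.75) + 109.84(T − 36.75) = 0
(55.72 + 1459.7 + 109.84) T = 55.72*139.5 + 1459.7*36.75 + 109.84*36.75
T ≈ 40.27 °C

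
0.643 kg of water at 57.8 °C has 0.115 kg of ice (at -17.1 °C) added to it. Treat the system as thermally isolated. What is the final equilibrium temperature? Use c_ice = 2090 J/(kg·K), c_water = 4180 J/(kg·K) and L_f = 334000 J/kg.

T_f ≈ 35.6 °C

Sum of m c ΔT and latent-heat terms is zero:
ice -17.1→0 °C: 0.115×2090×17.1 = 4110; latent heat to melt: 0.115×334000 = 38410; meltwater 0→T: 0.115×4180×T = 480.7 T; water: 2687.7(T − 57.8)
3168.4 T = 155351 − 42520 = 112831
T ≈ 35.61 °C. Since T > 0 °C, the all-ice-melts assumption holds.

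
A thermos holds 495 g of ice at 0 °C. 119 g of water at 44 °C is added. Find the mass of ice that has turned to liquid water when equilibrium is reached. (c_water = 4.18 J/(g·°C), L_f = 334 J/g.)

m_melted ≈ 65.5 g

Heat available from the water dropping to 0 °C: 119·4.18·44 = 21886 J.
To melt every bit of ice: 495·334 = 165330 J.
21886 J < 165330 J, so only part of the ice melts and the system sits at 0 °C.
Mass melted = 21886/334 ≈ 65.53 g.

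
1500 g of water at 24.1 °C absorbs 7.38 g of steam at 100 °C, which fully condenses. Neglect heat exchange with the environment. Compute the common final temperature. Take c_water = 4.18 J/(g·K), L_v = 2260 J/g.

Taking heat into each body as positive, Σ m c ΔT = 0:
steam→water at 100 °C releases m L_v = 7.38·2260 = 16679
  condensate cools 100→T: 7.38·4.18·(T − 100) = 30.85(T − 100)
  original water: 6270(T − 24.1)
6300.8 T = 16679 + 3084.8 + 151107 = 170871
T ≈ 27.12 °C (< 100 °C, so full condensation is consistent).

T_f ≈ 27.1 °C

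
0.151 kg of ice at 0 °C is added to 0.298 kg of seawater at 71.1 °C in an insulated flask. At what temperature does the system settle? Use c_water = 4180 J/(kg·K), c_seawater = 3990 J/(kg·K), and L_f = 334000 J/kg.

Net heat exchanged in the isolated system is zero:
fusion: m_ice L_f = 0.151×334000 = 50434
  warm the meltwater: 631.18 T
  seawater: 1189(T − 71.1)
1820.2 T = 84539 − 50434 = 34105
T ≈ 18.74 °C. Since T > 0 °C, the all-ice-melts assumption holds.

T_f ≈ 18.7 °C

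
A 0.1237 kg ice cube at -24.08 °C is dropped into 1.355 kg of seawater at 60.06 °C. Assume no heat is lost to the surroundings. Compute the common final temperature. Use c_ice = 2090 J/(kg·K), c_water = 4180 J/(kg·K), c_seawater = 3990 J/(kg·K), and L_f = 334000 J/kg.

Energy balance with sensible and latent terms:
warm ice to 0 °C: 0.1237×2090×(0 − (-24.08)) = 6225.5; latent heat to melt: 0.1237×334000 = 41316; warm the meltwater: 517.07 T; seawater cools: 1.355×3990×(T − 60.06) = 5406.4(T − 60.06)
5923.5 T = 324711 − 47541 = 277170
T ≈ 46.79 °C — above 0 °C, consistent with complete melting.

T_f ≈ 46.8 °C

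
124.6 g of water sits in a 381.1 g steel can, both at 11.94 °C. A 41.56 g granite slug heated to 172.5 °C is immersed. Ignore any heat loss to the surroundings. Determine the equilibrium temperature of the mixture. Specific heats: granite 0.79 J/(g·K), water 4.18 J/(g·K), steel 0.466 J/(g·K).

Conservation of energy gives ΣQ = 0:
41.56×0.79×(T − 172.5) + 124.6×4.18×(T − 11.94) + 381.1×0.466×(T − 11.94) = 0
731.25 T = 14003
T = 14003/731.25 ≈ 19.15 °C

T_f ≈ 19.1 °C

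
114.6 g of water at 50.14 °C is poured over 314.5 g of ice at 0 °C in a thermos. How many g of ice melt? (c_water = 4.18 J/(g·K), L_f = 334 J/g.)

Cooling the water to 0 °C releases 114.6·4.18·50.14 = 24018 J.
Fully melting the ice requires m_ice L_f = 314.5·334 = 105043 J.
Since 24018 < 105043 J, not all the ice melts; equilibrium is at 0 °C.
m_melted·334 = 24018  ⇒  m_melted ≈ 71.91 g.

m_melted ≈ 71.9 g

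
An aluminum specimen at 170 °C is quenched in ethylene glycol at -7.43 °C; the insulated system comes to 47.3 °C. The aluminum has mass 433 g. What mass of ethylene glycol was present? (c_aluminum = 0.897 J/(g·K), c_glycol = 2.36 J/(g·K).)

Setting the total heat transfer to zero:
433·0.897·(47.3 − 170) + m·2.36·(47.3 − (-7.43)) = 0
129.16 m = 47657
m = 47657/129.16 ≈ 369 g

m ≈ 369 g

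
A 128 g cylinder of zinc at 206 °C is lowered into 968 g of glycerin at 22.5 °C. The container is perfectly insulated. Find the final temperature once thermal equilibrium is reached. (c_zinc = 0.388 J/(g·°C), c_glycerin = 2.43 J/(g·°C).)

T_f ≈ 26.3 °C

Heat lost by the zinc equals heat gained by the glycerin:
128×0.388×(206 − T) = 968×2.43×(T − 22.5)
49.66(206 − T) = 2352.2(T − 22.5)
2401.9 T = 63156  ⇒  T ≈ 26.29 °C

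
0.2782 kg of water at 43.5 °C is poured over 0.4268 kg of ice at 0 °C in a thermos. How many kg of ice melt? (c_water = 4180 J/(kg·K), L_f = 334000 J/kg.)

m_melted ≈ 0.151 kg

Water can give up m c ΔT = 0.2782·4180·43.5 = 50585 J before reaching 0 °C.
Fully melting the ice requires m_ice L_f = 0.4268·334000 = 142551 J.
50585 J < 142551 J, so only part of the ice melts and the system sits at 0 °C.
Mass melted = 50585/334000 ≈ 0.1515 kg.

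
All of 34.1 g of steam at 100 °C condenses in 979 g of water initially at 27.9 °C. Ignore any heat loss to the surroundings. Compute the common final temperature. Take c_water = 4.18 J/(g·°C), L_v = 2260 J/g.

Setting the total heat transfer to zero:
condense steam: −34.1·2260 = −77066; condensed water 100 °C→T: 142.54(T − 100); water warms: 979·4.18·(T − 27.9) = 4092.2(T − 27.9)
4234.8 T = 77066 + 14254 + 114173 = 205493
T ≈ 48.53 °C, under the boiling point, so the assumption holds.

T_f ≈ 48.5 °C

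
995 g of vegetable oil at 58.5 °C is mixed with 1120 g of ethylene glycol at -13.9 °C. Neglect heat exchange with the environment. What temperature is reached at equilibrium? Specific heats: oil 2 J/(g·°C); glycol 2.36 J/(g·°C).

T_f ≈ 17.2 °C

Heat gained plus heat lost sum to zero:
995*2*(T − 58.5) + 1120*2.36*(T − (-13.9)) = 0
(1990 + 2643.2) T = 1990*58.5 + 2643.2*(-13.9)
T ≈ 17.20 °C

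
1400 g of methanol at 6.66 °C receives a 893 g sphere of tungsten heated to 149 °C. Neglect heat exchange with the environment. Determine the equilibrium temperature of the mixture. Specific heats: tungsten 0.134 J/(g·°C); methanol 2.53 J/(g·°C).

Heat lost by the tungsten equals heat gained by the methanol:
893×0.134×(149 − T) = 1400×2.53×(T − 6.66)
119.66(149 − T) = 3542(T − 6.66)
3661.7 T = 41419  ⇒  T ≈ 11.31 °C

T_f ≈ 11.3 °C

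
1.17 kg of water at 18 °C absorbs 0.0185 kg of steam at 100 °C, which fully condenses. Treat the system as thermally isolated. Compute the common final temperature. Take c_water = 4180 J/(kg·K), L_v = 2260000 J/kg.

T_f ≈ 27.7 °C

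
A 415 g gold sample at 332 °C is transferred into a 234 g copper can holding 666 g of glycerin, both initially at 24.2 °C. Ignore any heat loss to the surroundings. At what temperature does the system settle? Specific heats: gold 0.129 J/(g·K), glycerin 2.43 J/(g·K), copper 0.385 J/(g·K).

T_f ≈ 33.6 °C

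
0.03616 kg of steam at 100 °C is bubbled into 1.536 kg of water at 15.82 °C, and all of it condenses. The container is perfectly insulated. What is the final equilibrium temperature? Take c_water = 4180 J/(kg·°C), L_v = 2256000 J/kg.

Setting the total heat transfer to zero:
latent heat released on condensation: 0.03616·2256000 = 81577; condensate cools 100→T: 0.03616·4180·(T − 100) = 151.15(T − 100); original water: 6420.5(T − 15.82)
6571.6 T = 81577 + 15115 + 101572 = 198264
T ≈ 30.17 °C — below 100 °C, confirming all the steam condensed.

T_f ≈ 30.2 °C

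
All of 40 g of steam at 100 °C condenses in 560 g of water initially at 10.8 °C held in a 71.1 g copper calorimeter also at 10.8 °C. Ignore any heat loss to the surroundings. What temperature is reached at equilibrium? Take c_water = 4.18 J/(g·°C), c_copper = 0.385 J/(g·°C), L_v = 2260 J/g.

T_f ≈ 52.3 °C

Heat gained plus heat lost sum to zero:
latent heat released on condensation: 40·2260 = 90400; condensed water 100 °C→T: 167.2(T − 100); original water: 2340.8(T − 10.8); cup: 27.37(T − 10.8)
2535.4 T = 90400 + 16720 + 25576 = 132696
T ≈ 52.34 °C (< 100 °C, so full condensation is consistent).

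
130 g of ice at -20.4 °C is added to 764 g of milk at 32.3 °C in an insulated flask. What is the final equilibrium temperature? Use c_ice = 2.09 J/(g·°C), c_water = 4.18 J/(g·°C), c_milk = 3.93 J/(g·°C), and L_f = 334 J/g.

T_f ≈ 13.5 °C

Energy balance with sensible and latent terms:
warm ice to 0 °C: 130·2.09·(0 − (-20.4)) = 5542.7
  latent heat to melt: 130·334 = 43420
  meltwater 0→T: 130·4.18·T = 543.4 T
  milk cools: 764·3.93·(T − 32.3) = 3002.5(T − 32.3)
3545.9 T = 96981 − 48963 = 48019
T ≈ 13.54 °C (positive, so assuming full melt was valid).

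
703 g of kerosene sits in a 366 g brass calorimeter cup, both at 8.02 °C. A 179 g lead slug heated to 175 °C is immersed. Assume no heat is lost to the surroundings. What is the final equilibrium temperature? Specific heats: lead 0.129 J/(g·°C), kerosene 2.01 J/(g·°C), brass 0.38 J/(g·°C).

T_f ≈ 10.5 °C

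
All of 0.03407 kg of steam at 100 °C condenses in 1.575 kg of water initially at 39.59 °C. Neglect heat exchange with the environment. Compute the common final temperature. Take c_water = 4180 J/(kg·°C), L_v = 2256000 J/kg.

T_f ≈ 52.3 °C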